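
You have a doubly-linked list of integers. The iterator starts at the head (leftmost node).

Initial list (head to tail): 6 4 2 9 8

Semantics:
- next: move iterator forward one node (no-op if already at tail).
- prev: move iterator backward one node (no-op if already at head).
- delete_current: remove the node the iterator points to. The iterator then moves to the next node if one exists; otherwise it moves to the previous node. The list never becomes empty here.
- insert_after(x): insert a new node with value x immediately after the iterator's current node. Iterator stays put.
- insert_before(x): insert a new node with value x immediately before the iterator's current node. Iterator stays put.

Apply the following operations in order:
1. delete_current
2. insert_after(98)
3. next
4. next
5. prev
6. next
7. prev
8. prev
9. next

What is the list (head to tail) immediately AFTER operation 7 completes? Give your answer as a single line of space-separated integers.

Answer: 4 98 2 9 8

Derivation:
After 1 (delete_current): list=[4, 2, 9, 8] cursor@4
After 2 (insert_after(98)): list=[4, 98, 2, 9, 8] cursor@4
After 3 (next): list=[4, 98, 2, 9, 8] cursor@98
After 4 (next): list=[4, 98, 2, 9, 8] cursor@2
After 5 (prev): list=[4, 98, 2, 9, 8] cursor@98
After 6 (next): list=[4, 98, 2, 9, 8] cursor@2
After 7 (prev): list=[4, 98, 2, 9, 8] cursor@98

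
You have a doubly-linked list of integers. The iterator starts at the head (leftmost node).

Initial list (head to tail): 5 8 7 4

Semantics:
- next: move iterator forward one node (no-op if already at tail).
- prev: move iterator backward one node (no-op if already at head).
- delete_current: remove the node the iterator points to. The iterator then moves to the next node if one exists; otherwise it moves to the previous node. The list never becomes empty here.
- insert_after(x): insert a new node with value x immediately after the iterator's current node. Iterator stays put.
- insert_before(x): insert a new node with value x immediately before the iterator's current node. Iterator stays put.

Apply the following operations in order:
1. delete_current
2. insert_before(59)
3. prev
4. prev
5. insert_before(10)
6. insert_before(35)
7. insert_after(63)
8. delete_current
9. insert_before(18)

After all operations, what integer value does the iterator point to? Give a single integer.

After 1 (delete_current): list=[8, 7, 4] cursor@8
After 2 (insert_before(59)): list=[59, 8, 7, 4] cursor@8
After 3 (prev): list=[59, 8, 7, 4] cursor@59
After 4 (prev): list=[59, 8, 7, 4] cursor@59
After 5 (insert_before(10)): list=[10, 59, 8, 7, 4] cursor@59
After 6 (insert_before(35)): list=[10, 35, 59, 8, 7, 4] cursor@59
After 7 (insert_after(63)): list=[10, 35, 59, 63, 8, 7, 4] cursor@59
After 8 (delete_current): list=[10, 35, 63, 8, 7, 4] cursor@63
After 9 (insert_before(18)): list=[10, 35, 18, 63, 8, 7, 4] cursor@63

Answer: 63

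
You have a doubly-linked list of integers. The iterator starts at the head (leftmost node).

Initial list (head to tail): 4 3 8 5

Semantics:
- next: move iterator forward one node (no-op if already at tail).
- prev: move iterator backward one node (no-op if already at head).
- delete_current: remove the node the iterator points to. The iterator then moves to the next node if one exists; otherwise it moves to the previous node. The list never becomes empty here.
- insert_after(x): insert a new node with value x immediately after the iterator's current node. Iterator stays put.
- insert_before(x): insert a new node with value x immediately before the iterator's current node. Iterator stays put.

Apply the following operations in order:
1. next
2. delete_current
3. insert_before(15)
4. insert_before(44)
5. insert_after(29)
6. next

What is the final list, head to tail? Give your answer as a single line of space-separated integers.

After 1 (next): list=[4, 3, 8, 5] cursor@3
After 2 (delete_current): list=[4, 8, 5] cursor@8
After 3 (insert_before(15)): list=[4, 15, 8, 5] cursor@8
After 4 (insert_before(44)): list=[4, 15, 44, 8, 5] cursor@8
After 5 (insert_after(29)): list=[4, 15, 44, 8, 29, 5] cursor@8
After 6 (next): list=[4, 15, 44, 8, 29, 5] cursor@29

Answer: 4 15 44 8 29 5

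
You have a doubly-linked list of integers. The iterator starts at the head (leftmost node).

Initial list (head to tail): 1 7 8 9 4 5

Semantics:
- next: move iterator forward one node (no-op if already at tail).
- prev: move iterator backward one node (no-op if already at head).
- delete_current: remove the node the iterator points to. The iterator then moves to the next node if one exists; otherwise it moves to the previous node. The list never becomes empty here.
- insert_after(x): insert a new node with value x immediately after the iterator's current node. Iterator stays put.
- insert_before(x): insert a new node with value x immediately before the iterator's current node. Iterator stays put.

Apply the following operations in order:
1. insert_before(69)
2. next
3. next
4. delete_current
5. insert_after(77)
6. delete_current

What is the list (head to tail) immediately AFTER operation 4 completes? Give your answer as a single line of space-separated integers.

After 1 (insert_before(69)): list=[69, 1, 7, 8, 9, 4, 5] cursor@1
After 2 (next): list=[69, 1, 7, 8, 9, 4, 5] cursor@7
After 3 (next): list=[69, 1, 7, 8, 9, 4, 5] cursor@8
After 4 (delete_current): list=[69, 1, 7, 9, 4, 5] cursor@9

Answer: 69 1 7 9 4 5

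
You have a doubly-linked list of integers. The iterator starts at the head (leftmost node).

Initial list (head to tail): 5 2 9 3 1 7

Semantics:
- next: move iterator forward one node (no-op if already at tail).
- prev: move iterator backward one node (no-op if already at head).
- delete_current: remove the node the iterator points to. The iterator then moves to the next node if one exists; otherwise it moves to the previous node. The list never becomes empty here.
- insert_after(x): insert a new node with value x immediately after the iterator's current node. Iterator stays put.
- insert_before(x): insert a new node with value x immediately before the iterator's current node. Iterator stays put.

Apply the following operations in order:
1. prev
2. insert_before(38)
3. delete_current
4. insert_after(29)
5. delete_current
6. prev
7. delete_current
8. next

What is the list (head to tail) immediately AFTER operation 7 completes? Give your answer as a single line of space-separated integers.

After 1 (prev): list=[5, 2, 9, 3, 1, 7] cursor@5
After 2 (insert_before(38)): list=[38, 5, 2, 9, 3, 1, 7] cursor@5
After 3 (delete_current): list=[38, 2, 9, 3, 1, 7] cursor@2
After 4 (insert_after(29)): list=[38, 2, 29, 9, 3, 1, 7] cursor@2
After 5 (delete_current): list=[38, 29, 9, 3, 1, 7] cursor@29
After 6 (prev): list=[38, 29, 9, 3, 1, 7] cursor@38
After 7 (delete_current): list=[29, 9, 3, 1, 7] cursor@29

Answer: 29 9 3 1 7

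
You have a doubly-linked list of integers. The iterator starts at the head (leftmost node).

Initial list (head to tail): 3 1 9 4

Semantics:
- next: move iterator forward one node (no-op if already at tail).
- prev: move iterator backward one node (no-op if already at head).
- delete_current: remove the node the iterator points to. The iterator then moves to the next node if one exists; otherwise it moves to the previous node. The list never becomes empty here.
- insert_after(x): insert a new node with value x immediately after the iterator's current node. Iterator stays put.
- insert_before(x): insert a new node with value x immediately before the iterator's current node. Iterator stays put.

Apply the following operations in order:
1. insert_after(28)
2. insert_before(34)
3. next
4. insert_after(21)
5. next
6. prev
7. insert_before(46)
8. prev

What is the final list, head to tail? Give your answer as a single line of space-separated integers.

Answer: 34 3 46 28 21 1 9 4

Derivation:
After 1 (insert_after(28)): list=[3, 28, 1, 9, 4] cursor@3
After 2 (insert_before(34)): list=[34, 3, 28, 1, 9, 4] cursor@3
After 3 (next): list=[34, 3, 28, 1, 9, 4] cursor@28
After 4 (insert_after(21)): list=[34, 3, 28, 21, 1, 9, 4] cursor@28
After 5 (next): list=[34, 3, 28, 21, 1, 9, 4] cursor@21
After 6 (prev): list=[34, 3, 28, 21, 1, 9, 4] cursor@28
After 7 (insert_before(46)): list=[34, 3, 46, 28, 21, 1, 9, 4] cursor@28
After 8 (prev): list=[34, 3, 46, 28, 21, 1, 9, 4] cursor@46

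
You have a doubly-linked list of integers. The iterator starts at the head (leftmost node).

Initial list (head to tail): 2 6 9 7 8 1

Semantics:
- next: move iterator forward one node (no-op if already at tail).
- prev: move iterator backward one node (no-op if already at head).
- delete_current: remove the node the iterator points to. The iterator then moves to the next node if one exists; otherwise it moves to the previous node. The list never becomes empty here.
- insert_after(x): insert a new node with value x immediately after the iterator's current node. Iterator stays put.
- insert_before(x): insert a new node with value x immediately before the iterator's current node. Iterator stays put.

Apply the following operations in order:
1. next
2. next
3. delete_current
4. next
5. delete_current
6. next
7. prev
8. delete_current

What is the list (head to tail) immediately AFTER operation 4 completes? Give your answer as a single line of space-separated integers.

Answer: 2 6 7 8 1

Derivation:
After 1 (next): list=[2, 6, 9, 7, 8, 1] cursor@6
After 2 (next): list=[2, 6, 9, 7, 8, 1] cursor@9
After 3 (delete_current): list=[2, 6, 7, 8, 1] cursor@7
After 4 (next): list=[2, 6, 7, 8, 1] cursor@8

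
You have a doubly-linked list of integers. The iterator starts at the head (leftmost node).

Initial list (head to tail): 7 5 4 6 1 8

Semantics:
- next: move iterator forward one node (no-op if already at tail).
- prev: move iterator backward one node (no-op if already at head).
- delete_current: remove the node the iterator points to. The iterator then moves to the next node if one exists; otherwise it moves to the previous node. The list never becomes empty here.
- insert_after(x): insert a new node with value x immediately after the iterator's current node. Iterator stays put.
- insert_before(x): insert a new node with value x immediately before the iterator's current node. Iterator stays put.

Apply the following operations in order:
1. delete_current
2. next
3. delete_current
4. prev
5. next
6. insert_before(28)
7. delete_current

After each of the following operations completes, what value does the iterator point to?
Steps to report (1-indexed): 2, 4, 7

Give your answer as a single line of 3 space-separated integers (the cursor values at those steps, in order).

Answer: 4 5 1

Derivation:
After 1 (delete_current): list=[5, 4, 6, 1, 8] cursor@5
After 2 (next): list=[5, 4, 6, 1, 8] cursor@4
After 3 (delete_current): list=[5, 6, 1, 8] cursor@6
After 4 (prev): list=[5, 6, 1, 8] cursor@5
After 5 (next): list=[5, 6, 1, 8] cursor@6
After 6 (insert_before(28)): list=[5, 28, 6, 1, 8] cursor@6
After 7 (delete_current): list=[5, 28, 1, 8] cursor@1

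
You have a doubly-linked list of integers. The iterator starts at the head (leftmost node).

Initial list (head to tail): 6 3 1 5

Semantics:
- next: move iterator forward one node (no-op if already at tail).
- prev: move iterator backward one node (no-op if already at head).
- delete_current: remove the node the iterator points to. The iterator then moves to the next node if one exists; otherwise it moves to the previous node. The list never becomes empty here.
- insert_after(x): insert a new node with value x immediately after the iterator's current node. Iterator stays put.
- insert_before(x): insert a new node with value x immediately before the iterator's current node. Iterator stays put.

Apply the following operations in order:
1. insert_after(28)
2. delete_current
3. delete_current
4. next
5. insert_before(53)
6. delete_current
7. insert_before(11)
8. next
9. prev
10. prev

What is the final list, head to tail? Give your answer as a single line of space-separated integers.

After 1 (insert_after(28)): list=[6, 28, 3, 1, 5] cursor@6
After 2 (delete_current): list=[28, 3, 1, 5] cursor@28
After 3 (delete_current): list=[3, 1, 5] cursor@3
After 4 (next): list=[3, 1, 5] cursor@1
After 5 (insert_before(53)): list=[3, 53, 1, 5] cursor@1
After 6 (delete_current): list=[3, 53, 5] cursor@5
After 7 (insert_before(11)): list=[3, 53, 11, 5] cursor@5
After 8 (next): list=[3, 53, 11, 5] cursor@5
After 9 (prev): list=[3, 53, 11, 5] cursor@11
After 10 (prev): list=[3, 53, 11, 5] cursor@53

Answer: 3 53 11 5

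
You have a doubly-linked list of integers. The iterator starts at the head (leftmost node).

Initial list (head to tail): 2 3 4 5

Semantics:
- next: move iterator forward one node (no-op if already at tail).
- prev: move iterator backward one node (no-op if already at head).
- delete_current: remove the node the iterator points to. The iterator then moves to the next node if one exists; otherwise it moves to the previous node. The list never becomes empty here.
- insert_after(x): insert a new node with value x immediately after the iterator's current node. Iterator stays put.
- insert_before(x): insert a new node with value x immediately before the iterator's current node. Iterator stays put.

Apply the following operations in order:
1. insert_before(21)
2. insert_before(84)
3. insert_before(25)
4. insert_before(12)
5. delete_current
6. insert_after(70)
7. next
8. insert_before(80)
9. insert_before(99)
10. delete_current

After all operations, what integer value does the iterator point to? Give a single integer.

Answer: 4

Derivation:
After 1 (insert_before(21)): list=[21, 2, 3, 4, 5] cursor@2
After 2 (insert_before(84)): list=[21, 84, 2, 3, 4, 5] cursor@2
After 3 (insert_before(25)): list=[21, 84, 25, 2, 3, 4, 5] cursor@2
After 4 (insert_before(12)): list=[21, 84, 25, 12, 2, 3, 4, 5] cursor@2
After 5 (delete_current): list=[21, 84, 25, 12, 3, 4, 5] cursor@3
After 6 (insert_after(70)): list=[21, 84, 25, 12, 3, 70, 4, 5] cursor@3
After 7 (next): list=[21, 84, 25, 12, 3, 70, 4, 5] cursor@70
After 8 (insert_before(80)): list=[21, 84, 25, 12, 3, 80, 70, 4, 5] cursor@70
After 9 (insert_before(99)): list=[21, 84, 25, 12, 3, 80, 99, 70, 4, 5] cursor@70
After 10 (delete_current): list=[21, 84, 25, 12, 3, 80, 99, 4, 5] cursor@4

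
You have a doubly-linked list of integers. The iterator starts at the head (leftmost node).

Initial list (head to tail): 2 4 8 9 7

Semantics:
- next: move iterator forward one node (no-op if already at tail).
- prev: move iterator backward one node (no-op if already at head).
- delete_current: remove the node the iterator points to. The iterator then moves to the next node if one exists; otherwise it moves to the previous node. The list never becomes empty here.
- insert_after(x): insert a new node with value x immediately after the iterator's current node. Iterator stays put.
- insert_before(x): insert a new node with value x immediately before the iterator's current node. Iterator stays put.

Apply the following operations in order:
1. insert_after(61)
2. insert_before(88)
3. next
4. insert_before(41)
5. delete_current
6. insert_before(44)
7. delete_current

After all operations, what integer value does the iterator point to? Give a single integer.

After 1 (insert_after(61)): list=[2, 61, 4, 8, 9, 7] cursor@2
After 2 (insert_before(88)): list=[88, 2, 61, 4, 8, 9, 7] cursor@2
After 3 (next): list=[88, 2, 61, 4, 8, 9, 7] cursor@61
After 4 (insert_before(41)): list=[88, 2, 41, 61, 4, 8, 9, 7] cursor@61
After 5 (delete_current): list=[88, 2, 41, 4, 8, 9, 7] cursor@4
After 6 (insert_before(44)): list=[88, 2, 41, 44, 4, 8, 9, 7] cursor@4
After 7 (delete_current): list=[88, 2, 41, 44, 8, 9, 7] cursor@8

Answer: 8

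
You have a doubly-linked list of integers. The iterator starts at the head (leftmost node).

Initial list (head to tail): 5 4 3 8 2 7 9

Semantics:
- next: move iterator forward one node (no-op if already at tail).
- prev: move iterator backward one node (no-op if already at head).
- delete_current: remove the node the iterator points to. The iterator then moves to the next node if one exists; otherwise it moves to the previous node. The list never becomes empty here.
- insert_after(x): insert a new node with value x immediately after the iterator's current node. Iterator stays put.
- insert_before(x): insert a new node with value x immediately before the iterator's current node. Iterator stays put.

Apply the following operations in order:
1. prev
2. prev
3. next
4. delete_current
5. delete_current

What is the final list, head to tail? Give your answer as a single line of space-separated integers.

After 1 (prev): list=[5, 4, 3, 8, 2, 7, 9] cursor@5
After 2 (prev): list=[5, 4, 3, 8, 2, 7, 9] cursor@5
After 3 (next): list=[5, 4, 3, 8, 2, 7, 9] cursor@4
After 4 (delete_current): list=[5, 3, 8, 2, 7, 9] cursor@3
After 5 (delete_current): list=[5, 8, 2, 7, 9] cursor@8

Answer: 5 8 2 7 9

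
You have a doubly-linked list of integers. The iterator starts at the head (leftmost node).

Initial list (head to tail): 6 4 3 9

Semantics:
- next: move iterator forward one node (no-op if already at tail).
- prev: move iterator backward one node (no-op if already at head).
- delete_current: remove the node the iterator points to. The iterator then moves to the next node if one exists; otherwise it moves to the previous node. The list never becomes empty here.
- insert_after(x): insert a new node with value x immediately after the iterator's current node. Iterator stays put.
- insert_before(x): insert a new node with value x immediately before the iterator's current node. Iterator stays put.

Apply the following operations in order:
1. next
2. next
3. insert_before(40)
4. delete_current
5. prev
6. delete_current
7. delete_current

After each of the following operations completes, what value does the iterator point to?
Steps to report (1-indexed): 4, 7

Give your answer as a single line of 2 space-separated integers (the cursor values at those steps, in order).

After 1 (next): list=[6, 4, 3, 9] cursor@4
After 2 (next): list=[6, 4, 3, 9] cursor@3
After 3 (insert_before(40)): list=[6, 4, 40, 3, 9] cursor@3
After 4 (delete_current): list=[6, 4, 40, 9] cursor@9
After 5 (prev): list=[6, 4, 40, 9] cursor@40
After 6 (delete_current): list=[6, 4, 9] cursor@9
After 7 (delete_current): list=[6, 4] cursor@4

Answer: 9 4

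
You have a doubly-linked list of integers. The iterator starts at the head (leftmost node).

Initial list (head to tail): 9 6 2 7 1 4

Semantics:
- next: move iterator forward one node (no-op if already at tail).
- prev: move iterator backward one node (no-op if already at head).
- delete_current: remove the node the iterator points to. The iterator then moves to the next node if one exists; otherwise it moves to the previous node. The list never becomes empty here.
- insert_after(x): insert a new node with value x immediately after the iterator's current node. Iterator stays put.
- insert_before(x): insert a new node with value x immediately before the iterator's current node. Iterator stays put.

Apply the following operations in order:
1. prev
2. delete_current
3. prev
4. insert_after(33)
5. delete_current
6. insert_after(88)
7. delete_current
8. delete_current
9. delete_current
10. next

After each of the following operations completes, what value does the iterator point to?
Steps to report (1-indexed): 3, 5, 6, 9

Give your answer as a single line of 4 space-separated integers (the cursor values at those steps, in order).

After 1 (prev): list=[9, 6, 2, 7, 1, 4] cursor@9
After 2 (delete_current): list=[6, 2, 7, 1, 4] cursor@6
After 3 (prev): list=[6, 2, 7, 1, 4] cursor@6
After 4 (insert_after(33)): list=[6, 33, 2, 7, 1, 4] cursor@6
After 5 (delete_current): list=[33, 2, 7, 1, 4] cursor@33
After 6 (insert_after(88)): list=[33, 88, 2, 7, 1, 4] cursor@33
After 7 (delete_current): list=[88, 2, 7, 1, 4] cursor@88
After 8 (delete_current): list=[2, 7, 1, 4] cursor@2
After 9 (delete_current): list=[7, 1, 4] cursor@7
After 10 (next): list=[7, 1, 4] cursor@1

Answer: 6 33 33 7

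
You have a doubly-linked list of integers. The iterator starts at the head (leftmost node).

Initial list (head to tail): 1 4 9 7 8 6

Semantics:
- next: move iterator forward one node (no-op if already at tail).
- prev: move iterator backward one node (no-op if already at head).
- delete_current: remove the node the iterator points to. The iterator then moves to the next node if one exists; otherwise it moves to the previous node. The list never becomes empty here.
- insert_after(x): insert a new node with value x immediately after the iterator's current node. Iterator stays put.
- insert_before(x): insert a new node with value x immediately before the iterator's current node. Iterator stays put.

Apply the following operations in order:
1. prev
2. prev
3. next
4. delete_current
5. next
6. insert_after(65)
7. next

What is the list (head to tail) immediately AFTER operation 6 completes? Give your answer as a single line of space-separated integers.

After 1 (prev): list=[1, 4, 9, 7, 8, 6] cursor@1
After 2 (prev): list=[1, 4, 9, 7, 8, 6] cursor@1
After 3 (next): list=[1, 4, 9, 7, 8, 6] cursor@4
After 4 (delete_current): list=[1, 9, 7, 8, 6] cursor@9
After 5 (next): list=[1, 9, 7, 8, 6] cursor@7
After 6 (insert_after(65)): list=[1, 9, 7, 65, 8, 6] cursor@7

Answer: 1 9 7 65 8 6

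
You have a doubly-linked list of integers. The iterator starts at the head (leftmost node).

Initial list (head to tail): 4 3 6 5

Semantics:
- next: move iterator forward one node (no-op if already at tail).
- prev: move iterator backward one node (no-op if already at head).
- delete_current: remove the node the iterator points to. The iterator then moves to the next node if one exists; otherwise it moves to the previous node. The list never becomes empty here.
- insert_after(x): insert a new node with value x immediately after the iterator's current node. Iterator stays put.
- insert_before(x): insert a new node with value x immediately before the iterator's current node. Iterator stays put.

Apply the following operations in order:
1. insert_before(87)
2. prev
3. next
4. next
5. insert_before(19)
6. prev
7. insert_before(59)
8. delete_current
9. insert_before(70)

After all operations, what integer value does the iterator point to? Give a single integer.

After 1 (insert_before(87)): list=[87, 4, 3, 6, 5] cursor@4
After 2 (prev): list=[87, 4, 3, 6, 5] cursor@87
After 3 (next): list=[87, 4, 3, 6, 5] cursor@4
After 4 (next): list=[87, 4, 3, 6, 5] cursor@3
After 5 (insert_before(19)): list=[87, 4, 19, 3, 6, 5] cursor@3
After 6 (prev): list=[87, 4, 19, 3, 6, 5] cursor@19
After 7 (insert_before(59)): list=[87, 4, 59, 19, 3, 6, 5] cursor@19
After 8 (delete_current): list=[87, 4, 59, 3, 6, 5] cursor@3
After 9 (insert_before(70)): list=[87, 4, 59, 70, 3, 6, 5] cursor@3

Answer: 3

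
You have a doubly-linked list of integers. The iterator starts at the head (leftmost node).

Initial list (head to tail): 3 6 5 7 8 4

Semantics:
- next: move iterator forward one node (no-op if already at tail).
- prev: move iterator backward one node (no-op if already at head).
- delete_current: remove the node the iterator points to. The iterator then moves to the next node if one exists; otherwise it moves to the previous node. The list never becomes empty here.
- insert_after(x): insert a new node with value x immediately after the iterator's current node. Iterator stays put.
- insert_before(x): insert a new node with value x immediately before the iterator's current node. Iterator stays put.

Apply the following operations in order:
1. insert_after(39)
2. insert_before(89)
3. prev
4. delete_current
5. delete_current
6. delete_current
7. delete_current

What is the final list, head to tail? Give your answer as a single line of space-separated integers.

Answer: 5 7 8 4

Derivation:
After 1 (insert_after(39)): list=[3, 39, 6, 5, 7, 8, 4] cursor@3
After 2 (insert_before(89)): list=[89, 3, 39, 6, 5, 7, 8, 4] cursor@3
After 3 (prev): list=[89, 3, 39, 6, 5, 7, 8, 4] cursor@89
After 4 (delete_current): list=[3, 39, 6, 5, 7, 8, 4] cursor@3
After 5 (delete_current): list=[39, 6, 5, 7, 8, 4] cursor@39
After 6 (delete_current): list=[6, 5, 7, 8, 4] cursor@6
After 7 (delete_current): list=[5, 7, 8, 4] cursor@5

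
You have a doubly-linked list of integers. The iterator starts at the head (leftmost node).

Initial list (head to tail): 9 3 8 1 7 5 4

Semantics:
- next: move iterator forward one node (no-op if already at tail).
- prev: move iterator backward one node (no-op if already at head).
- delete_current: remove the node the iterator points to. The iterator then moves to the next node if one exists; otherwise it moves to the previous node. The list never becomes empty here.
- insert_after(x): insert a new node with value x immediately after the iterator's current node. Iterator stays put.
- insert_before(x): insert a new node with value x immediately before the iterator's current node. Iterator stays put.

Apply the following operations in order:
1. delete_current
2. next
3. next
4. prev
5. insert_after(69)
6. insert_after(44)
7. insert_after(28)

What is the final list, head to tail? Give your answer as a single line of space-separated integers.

Answer: 3 8 28 44 69 1 7 5 4

Derivation:
After 1 (delete_current): list=[3, 8, 1, 7, 5, 4] cursor@3
After 2 (next): list=[3, 8, 1, 7, 5, 4] cursor@8
After 3 (next): list=[3, 8, 1, 7, 5, 4] cursor@1
After 4 (prev): list=[3, 8, 1, 7, 5, 4] cursor@8
After 5 (insert_after(69)): list=[3, 8, 69, 1, 7, 5, 4] cursor@8
After 6 (insert_after(44)): list=[3, 8, 44, 69, 1, 7, 5, 4] cursor@8
After 7 (insert_after(28)): list=[3, 8, 28, 44, 69, 1, 7, 5, 4] cursor@8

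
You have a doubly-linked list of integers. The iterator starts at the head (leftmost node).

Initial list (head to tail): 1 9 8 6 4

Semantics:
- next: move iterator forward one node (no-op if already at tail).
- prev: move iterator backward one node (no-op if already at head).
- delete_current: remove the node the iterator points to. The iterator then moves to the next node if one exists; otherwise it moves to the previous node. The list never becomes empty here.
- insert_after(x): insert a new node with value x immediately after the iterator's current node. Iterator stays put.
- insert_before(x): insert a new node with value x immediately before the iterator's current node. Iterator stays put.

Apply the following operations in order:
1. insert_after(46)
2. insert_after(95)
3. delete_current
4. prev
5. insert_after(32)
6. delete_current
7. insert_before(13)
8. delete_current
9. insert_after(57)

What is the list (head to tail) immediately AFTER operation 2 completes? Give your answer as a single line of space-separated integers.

After 1 (insert_after(46)): list=[1, 46, 9, 8, 6, 4] cursor@1
After 2 (insert_after(95)): list=[1, 95, 46, 9, 8, 6, 4] cursor@1

Answer: 1 95 46 9 8 6 4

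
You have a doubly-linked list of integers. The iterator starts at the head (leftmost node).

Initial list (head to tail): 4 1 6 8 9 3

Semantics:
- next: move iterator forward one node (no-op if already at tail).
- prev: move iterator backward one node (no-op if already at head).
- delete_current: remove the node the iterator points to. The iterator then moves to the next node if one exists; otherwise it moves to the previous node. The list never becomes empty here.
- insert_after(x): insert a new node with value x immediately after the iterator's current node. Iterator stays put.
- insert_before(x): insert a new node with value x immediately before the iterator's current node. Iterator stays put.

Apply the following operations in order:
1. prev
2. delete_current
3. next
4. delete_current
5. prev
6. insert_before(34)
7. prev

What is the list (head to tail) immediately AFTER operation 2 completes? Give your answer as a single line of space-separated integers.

After 1 (prev): list=[4, 1, 6, 8, 9, 3] cursor@4
After 2 (delete_current): list=[1, 6, 8, 9, 3] cursor@1

Answer: 1 6 8 9 3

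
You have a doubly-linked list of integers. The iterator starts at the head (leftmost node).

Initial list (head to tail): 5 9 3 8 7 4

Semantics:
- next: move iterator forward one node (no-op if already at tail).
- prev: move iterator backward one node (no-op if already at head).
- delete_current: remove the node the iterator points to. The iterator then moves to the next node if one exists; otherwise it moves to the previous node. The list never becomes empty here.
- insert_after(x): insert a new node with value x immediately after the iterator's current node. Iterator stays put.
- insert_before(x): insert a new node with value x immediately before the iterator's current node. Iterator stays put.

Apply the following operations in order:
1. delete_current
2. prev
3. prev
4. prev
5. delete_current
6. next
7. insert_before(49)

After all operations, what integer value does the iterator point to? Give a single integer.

After 1 (delete_current): list=[9, 3, 8, 7, 4] cursor@9
After 2 (prev): list=[9, 3, 8, 7, 4] cursor@9
After 3 (prev): list=[9, 3, 8, 7, 4] cursor@9
After 4 (prev): list=[9, 3, 8, 7, 4] cursor@9
After 5 (delete_current): list=[3, 8, 7, 4] cursor@3
After 6 (next): list=[3, 8, 7, 4] cursor@8
After 7 (insert_before(49)): list=[3, 49, 8, 7, 4] cursor@8

Answer: 8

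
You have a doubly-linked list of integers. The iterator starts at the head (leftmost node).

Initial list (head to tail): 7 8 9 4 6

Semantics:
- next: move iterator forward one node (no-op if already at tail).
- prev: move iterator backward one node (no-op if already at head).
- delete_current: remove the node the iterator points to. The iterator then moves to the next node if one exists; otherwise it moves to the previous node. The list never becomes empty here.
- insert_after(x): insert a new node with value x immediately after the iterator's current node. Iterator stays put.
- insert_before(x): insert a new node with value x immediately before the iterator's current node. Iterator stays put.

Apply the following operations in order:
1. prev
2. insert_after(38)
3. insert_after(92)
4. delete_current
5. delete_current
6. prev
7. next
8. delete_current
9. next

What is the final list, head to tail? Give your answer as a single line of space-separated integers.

After 1 (prev): list=[7, 8, 9, 4, 6] cursor@7
After 2 (insert_after(38)): list=[7, 38, 8, 9, 4, 6] cursor@7
After 3 (insert_after(92)): list=[7, 92, 38, 8, 9, 4, 6] cursor@7
After 4 (delete_current): list=[92, 38, 8, 9, 4, 6] cursor@92
After 5 (delete_current): list=[38, 8, 9, 4, 6] cursor@38
After 6 (prev): list=[38, 8, 9, 4, 6] cursor@38
After 7 (next): list=[38, 8, 9, 4, 6] cursor@8
After 8 (delete_current): list=[38, 9, 4, 6] cursor@9
After 9 (next): list=[38, 9, 4, 6] cursor@4

Answer: 38 9 4 6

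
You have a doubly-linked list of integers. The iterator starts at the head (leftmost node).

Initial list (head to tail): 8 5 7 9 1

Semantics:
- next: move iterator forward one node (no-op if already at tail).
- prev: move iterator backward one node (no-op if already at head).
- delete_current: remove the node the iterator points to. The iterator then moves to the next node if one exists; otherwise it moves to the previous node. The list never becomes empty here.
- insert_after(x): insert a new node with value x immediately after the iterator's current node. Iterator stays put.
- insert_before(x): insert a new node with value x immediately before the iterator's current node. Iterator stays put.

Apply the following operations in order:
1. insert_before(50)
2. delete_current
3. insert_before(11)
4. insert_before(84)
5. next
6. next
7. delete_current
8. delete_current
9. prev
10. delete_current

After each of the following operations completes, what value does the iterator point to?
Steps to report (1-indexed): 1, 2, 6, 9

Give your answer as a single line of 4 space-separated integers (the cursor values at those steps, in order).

After 1 (insert_before(50)): list=[50, 8, 5, 7, 9, 1] cursor@8
After 2 (delete_current): list=[50, 5, 7, 9, 1] cursor@5
After 3 (insert_before(11)): list=[50, 11, 5, 7, 9, 1] cursor@5
After 4 (insert_before(84)): list=[50, 11, 84, 5, 7, 9, 1] cursor@5
After 5 (next): list=[50, 11, 84, 5, 7, 9, 1] cursor@7
After 6 (next): list=[50, 11, 84, 5, 7, 9, 1] cursor@9
After 7 (delete_current): list=[50, 11, 84, 5, 7, 1] cursor@1
After 8 (delete_current): list=[50, 11, 84, 5, 7] cursor@7
After 9 (prev): list=[50, 11, 84, 5, 7] cursor@5
After 10 (delete_current): list=[50, 11, 84, 7] cursor@7

Answer: 8 5 9 5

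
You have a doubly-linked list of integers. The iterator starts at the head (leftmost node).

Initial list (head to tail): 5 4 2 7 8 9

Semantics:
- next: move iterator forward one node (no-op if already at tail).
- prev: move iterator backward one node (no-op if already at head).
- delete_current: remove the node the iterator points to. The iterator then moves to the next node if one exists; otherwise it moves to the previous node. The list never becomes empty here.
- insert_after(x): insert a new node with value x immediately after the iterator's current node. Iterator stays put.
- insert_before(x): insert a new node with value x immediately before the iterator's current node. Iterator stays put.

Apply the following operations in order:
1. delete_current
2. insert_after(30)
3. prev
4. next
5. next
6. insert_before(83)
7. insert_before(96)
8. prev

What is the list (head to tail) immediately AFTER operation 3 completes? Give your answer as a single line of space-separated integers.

After 1 (delete_current): list=[4, 2, 7, 8, 9] cursor@4
After 2 (insert_after(30)): list=[4, 30, 2, 7, 8, 9] cursor@4
After 3 (prev): list=[4, 30, 2, 7, 8, 9] cursor@4

Answer: 4 30 2 7 8 9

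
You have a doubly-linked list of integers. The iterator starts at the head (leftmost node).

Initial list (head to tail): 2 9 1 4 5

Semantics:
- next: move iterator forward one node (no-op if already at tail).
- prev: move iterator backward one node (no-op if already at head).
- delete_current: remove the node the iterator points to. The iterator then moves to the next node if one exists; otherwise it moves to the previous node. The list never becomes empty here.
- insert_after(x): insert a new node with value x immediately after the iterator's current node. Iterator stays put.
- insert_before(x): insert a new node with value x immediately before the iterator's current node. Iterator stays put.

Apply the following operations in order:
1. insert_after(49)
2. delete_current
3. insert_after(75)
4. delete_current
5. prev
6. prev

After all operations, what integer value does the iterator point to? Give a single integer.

After 1 (insert_after(49)): list=[2, 49, 9, 1, 4, 5] cursor@2
After 2 (delete_current): list=[49, 9, 1, 4, 5] cursor@49
After 3 (insert_after(75)): list=[49, 75, 9, 1, 4, 5] cursor@49
After 4 (delete_current): list=[75, 9, 1, 4, 5] cursor@75
After 5 (prev): list=[75, 9, 1, 4, 5] cursor@75
After 6 (prev): list=[75, 9, 1, 4, 5] cursor@75

Answer: 75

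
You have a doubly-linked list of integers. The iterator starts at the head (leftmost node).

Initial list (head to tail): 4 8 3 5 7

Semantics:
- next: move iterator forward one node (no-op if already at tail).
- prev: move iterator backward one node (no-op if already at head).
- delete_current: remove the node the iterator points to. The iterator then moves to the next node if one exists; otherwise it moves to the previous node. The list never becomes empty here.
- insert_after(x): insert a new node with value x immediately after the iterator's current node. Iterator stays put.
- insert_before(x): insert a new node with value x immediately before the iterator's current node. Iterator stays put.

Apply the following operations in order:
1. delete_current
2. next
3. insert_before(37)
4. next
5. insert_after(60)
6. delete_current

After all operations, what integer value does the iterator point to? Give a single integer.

After 1 (delete_current): list=[8, 3, 5, 7] cursor@8
After 2 (next): list=[8, 3, 5, 7] cursor@3
After 3 (insert_before(37)): list=[8, 37, 3, 5, 7] cursor@3
After 4 (next): list=[8, 37, 3, 5, 7] cursor@5
After 5 (insert_after(60)): list=[8, 37, 3, 5, 60, 7] cursor@5
After 6 (delete_current): list=[8, 37, 3, 60, 7] cursor@60

Answer: 60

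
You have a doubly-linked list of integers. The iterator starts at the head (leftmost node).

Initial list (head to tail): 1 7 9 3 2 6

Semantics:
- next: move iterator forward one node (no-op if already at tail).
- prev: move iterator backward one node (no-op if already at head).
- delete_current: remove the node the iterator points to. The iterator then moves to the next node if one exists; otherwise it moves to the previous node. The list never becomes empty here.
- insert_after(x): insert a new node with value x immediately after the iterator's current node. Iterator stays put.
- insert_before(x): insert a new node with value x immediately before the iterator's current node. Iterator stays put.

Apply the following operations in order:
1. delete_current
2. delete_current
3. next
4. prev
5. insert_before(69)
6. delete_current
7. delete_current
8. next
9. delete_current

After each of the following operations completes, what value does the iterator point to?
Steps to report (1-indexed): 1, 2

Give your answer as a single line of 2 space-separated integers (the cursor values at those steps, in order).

After 1 (delete_current): list=[7, 9, 3, 2, 6] cursor@7
After 2 (delete_current): list=[9, 3, 2, 6] cursor@9
After 3 (next): list=[9, 3, 2, 6] cursor@3
After 4 (prev): list=[9, 3, 2, 6] cursor@9
After 5 (insert_before(69)): list=[69, 9, 3, 2, 6] cursor@9
After 6 (delete_current): list=[69, 3, 2, 6] cursor@3
After 7 (delete_current): list=[69, 2, 6] cursor@2
After 8 (next): list=[69, 2, 6] cursor@6
After 9 (delete_current): list=[69, 2] cursor@2

Answer: 7 9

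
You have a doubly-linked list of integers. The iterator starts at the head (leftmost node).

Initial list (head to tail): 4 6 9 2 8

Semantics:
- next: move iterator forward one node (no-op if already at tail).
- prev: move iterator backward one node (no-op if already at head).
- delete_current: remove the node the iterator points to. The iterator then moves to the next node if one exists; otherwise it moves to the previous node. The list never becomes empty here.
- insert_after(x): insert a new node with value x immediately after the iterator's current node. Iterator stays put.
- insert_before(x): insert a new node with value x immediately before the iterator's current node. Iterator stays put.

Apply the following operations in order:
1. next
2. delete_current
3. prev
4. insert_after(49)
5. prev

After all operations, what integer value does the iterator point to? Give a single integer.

After 1 (next): list=[4, 6, 9, 2, 8] cursor@6
After 2 (delete_current): list=[4, 9, 2, 8] cursor@9
After 3 (prev): list=[4, 9, 2, 8] cursor@4
After 4 (insert_after(49)): list=[4, 49, 9, 2, 8] cursor@4
After 5 (prev): list=[4, 49, 9, 2, 8] cursor@4

Answer: 4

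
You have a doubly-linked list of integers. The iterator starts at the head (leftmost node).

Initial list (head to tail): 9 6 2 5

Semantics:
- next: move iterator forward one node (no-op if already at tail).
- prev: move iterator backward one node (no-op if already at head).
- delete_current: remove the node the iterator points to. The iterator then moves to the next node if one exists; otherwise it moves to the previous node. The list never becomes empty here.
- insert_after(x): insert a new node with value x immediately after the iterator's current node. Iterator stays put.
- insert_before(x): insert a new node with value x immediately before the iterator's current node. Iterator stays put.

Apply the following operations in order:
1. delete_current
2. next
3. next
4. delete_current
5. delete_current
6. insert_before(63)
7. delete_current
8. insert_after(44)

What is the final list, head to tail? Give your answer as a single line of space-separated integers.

Answer: 63 44

Derivation:
After 1 (delete_current): list=[6, 2, 5] cursor@6
After 2 (next): list=[6, 2, 5] cursor@2
After 3 (next): list=[6, 2, 5] cursor@5
After 4 (delete_current): list=[6, 2] cursor@2
After 5 (delete_current): list=[6] cursor@6
After 6 (insert_before(63)): list=[63, 6] cursor@6
After 7 (delete_current): list=[63] cursor@63
After 8 (insert_after(44)): list=[63, 44] cursor@63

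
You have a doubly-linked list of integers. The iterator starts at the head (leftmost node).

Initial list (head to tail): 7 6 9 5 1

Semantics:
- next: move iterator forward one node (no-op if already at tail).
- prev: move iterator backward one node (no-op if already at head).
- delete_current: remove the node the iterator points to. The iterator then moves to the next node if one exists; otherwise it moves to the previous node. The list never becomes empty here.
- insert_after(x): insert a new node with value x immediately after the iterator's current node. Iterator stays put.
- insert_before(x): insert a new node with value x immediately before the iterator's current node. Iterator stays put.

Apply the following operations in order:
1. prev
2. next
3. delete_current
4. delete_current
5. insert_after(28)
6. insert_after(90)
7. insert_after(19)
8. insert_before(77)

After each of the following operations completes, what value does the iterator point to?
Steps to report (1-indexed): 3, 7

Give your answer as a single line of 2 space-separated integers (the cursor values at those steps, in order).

After 1 (prev): list=[7, 6, 9, 5, 1] cursor@7
After 2 (next): list=[7, 6, 9, 5, 1] cursor@6
After 3 (delete_current): list=[7, 9, 5, 1] cursor@9
After 4 (delete_current): list=[7, 5, 1] cursor@5
After 5 (insert_after(28)): list=[7, 5, 28, 1] cursor@5
After 6 (insert_after(90)): list=[7, 5, 90, 28, 1] cursor@5
After 7 (insert_after(19)): list=[7, 5, 19, 90, 28, 1] cursor@5
After 8 (insert_before(77)): list=[7, 77, 5, 19, 90, 28, 1] cursor@5

Answer: 9 5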